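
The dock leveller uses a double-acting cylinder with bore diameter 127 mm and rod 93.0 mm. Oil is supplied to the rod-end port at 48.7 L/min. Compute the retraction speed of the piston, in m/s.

v ≈ 0.138 m/s

Rod-side annular area A_ann = π/4 × (127² − 93.0²) = 5875 mm^2
Flow into the rod-end port fills the annular volume.
v = Q / A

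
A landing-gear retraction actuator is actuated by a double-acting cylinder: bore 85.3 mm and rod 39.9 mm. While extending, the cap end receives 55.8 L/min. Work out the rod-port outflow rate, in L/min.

Cap-side area A_cap = π/4 × (85.3 mm)² = 5715 mm^2
Rod-side annular area A_ann = π/4 × (85.3² − 39.9²) = 4464 mm^2
Piston speed v = Q_in/A_cap; rod-end outflow Q_out = v × A_ann = Q_in × A_ann/A_cap.

Q_out ≈ 43.6 L/min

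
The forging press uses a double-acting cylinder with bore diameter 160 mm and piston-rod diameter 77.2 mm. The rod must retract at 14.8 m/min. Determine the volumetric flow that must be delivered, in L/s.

Rod-side annular area A_ann = π/4 × (160² − 77.2²) = 15430 mm^2
Q = A × v

Q ≈ 3.80 L/s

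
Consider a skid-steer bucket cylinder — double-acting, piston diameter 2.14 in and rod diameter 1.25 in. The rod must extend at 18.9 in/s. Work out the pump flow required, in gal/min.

Q ≈ 17.7 gal/min

Cap-side area A_cap = π/4 × (2.14 in)² = 3.597 in^2
Q = A × v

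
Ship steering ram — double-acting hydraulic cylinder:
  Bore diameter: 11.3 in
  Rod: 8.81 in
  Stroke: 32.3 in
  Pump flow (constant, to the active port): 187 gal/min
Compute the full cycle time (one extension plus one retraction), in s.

Cap-side area A_cap = π/4 × (11.3 in)² = 100.3 in^2
Rod-side annular area A_ann = π/4 × (11.3² − 8.81²) = 39.33 in^2
t_ext = A_cap·L/Q = 4.499 s
t_ret = A_ann·L/Q = 1.764 s
t_cycle = t_ext + t_ret

t ≈ 6.26 s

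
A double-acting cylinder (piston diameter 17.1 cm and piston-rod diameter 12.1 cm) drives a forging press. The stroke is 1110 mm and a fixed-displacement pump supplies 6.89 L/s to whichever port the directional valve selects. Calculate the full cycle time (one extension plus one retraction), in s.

t ≈ 5.55 s

Cap-side area A_cap = π/4 × (17.1 cm)² = 229.7 cm^2
Rod-side annular area A_ann = π/4 × (17.1² − 12.1²) = 114.7 cm^2
t_ext = A_cap·L/Q = 3.700 s
t_ret = A_ann·L/Q = 1.847 s
t_cycle = t_ext + t_ret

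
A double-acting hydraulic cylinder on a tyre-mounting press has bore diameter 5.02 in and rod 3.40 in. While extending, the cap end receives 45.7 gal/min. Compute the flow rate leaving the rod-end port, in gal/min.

Cap-side area A_cap = π/4 × (5.02 in)² = 19.79 in^2
Rod-side annular area A_ann = π/4 × (5.02² − 3.40²) = 10.71 in^2
Piston speed v = Q_in/A_cap; rod-end outflow Q_out = v × A_ann = Q_in × A_ann/A_cap.

Q_out ≈ 24.7 gal/min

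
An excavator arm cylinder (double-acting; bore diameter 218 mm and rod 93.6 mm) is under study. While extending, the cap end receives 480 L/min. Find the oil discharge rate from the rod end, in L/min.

Cap-side area A_cap = π/4 × (218 mm)² = 37330 mm^2
Rod-side annular area A_ann = π/4 × (218² − 93.6²) = 30440 mm^2
Piston speed v = Q_in/A_cap; rod-end outflow Q_out = v × A_ann = Q_in × A_ann/A_cap.

Q_out ≈ 392 L/min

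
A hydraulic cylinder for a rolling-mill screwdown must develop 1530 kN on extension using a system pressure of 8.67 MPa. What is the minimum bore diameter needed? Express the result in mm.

D ≈ 474 mm

Extension force acts on the full piston face: F = P × (π/4)D².
D = √(4F / (πP)) = √(4 × 1530 kN / (π × 8.67 MPa))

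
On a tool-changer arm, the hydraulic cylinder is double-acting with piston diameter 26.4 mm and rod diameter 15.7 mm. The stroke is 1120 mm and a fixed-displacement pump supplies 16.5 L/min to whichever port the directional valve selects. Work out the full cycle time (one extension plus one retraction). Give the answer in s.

Cap-side area A_cap = π/4 × (26.4 mm)² = 547.4 mm^2
Rod-side annular area A_ann = π/4 × (26.4² − 15.7²) = 353.8 mm^2
t_ext = A_cap·L/Q = 2.229 s
t_ret = A_ann·L/Q = 1.441 s
t_cycle = t_ext + t_ret

t ≈ 3.67 s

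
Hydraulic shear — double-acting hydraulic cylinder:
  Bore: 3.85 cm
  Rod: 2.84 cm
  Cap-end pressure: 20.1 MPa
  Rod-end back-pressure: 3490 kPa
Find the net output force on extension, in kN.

Cap-side area A_cap = π/4 × (3.85 cm)² = 11.64 cm^2
Rod-side annular area A_ann = π/4 × (3.85² − 2.84²) = 5.307 cm^2
Net thrust = P_cap·A_cap − P_rod·A_ann = 23.40 kN − 1.852 kN

F ≈ 21.5 kN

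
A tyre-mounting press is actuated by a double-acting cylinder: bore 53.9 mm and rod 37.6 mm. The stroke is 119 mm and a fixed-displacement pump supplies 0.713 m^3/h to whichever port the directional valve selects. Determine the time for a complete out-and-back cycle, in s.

t ≈ 2.07 s

Cap-side area A_cap = π/4 × (53.9 mm)² = 2282 mm^2
Rod-side annular area A_ann = π/4 × (53.9² − 37.6²) = 1171 mm^2
t_ext = A_cap·L/Q = 1.371 s
t_ret = A_ann·L/Q = 0.7038 s
t_cycle = t_ext + t_ret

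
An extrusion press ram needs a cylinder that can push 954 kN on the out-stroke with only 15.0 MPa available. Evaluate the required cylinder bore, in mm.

Extension force acts on the full piston face: F = P × (π/4)D².
D = √(4F / (πP)) = √(4 × 954 kN / (π × 15.0 MPa))

D ≈ 285 mm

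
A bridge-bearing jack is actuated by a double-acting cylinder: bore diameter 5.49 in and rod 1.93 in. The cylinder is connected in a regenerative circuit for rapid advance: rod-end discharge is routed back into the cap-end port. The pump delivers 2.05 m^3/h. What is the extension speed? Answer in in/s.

In regeneration the rod-end outflow joins the pump flow into the cap end, so the net volume the pump must supply per unit advance equals the rod cross-section area.
Rod cross-section A_rod = π/4 × (1.93 in)² = 2.926 in^2
v = Q_pump / A_rod

v ≈ 11.9 in/s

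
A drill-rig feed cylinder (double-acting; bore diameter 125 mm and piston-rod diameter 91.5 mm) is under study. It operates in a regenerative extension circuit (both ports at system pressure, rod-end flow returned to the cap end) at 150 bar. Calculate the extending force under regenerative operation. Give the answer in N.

F ≈ 98600 N

With equal pressure on both faces, forces on the annular region cancel; the net push is pressure × rod cross-section.
Rod cross-section A_rod = π/4 × (91.5 mm)² = 6576 mm^2
F = P × A_rod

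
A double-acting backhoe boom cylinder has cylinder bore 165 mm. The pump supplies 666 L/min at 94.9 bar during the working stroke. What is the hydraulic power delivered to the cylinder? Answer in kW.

Hydraulic power = P × Q

W ≈ 105 kW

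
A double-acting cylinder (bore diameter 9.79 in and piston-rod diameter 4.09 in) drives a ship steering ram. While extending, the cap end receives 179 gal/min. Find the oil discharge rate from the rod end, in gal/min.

Cap-side area A_cap = π/4 × (9.79 in)² = 75.28 in^2
Rod-side annular area A_ann = π/4 × (9.79² − 4.09²) = 62.14 in^2
Piston speed v = Q_in/A_cap; rod-end outflow Q_out = v × A_ann = Q_in × A_ann/A_cap.

Q_out ≈ 148 gal/min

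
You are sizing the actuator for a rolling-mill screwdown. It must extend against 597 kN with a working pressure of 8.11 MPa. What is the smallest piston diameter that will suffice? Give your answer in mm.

D ≈ 306 mm

Extension force acts on the full piston face: F = P × (π/4)D².
D = √(4F / (πP)) = √(4 × 597 kN / (π × 8.11 MPa))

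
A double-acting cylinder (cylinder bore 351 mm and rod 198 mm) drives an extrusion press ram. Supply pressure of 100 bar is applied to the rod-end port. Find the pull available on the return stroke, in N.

Rod-side annular area A_ann = π/4 × (351² − 198²) = 65970 mm^2
On retraction the pressure acts on the annular area (bore minus rod).
F = P × A_ann

F ≈ 6.60e5 N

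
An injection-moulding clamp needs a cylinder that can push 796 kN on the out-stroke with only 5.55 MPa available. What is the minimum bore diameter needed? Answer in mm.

Extension force acts on the full piston face: F = P × (π/4)D².
D = √(4F / (πP)) = √(4 × 796 kN / (π × 5.55 MPa))

D ≈ 427 mm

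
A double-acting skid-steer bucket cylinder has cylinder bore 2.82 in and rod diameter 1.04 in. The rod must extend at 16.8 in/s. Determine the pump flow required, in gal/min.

Q ≈ 27.3 gal/min

Cap-side area A_cap = π/4 × (2.82 in)² = 6.246 in^2
Q = A × v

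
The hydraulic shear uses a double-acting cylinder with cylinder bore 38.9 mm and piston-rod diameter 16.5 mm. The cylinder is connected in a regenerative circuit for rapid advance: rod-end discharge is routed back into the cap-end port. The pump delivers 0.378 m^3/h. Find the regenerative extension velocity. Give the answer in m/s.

v ≈ 0.491 m/s

In regeneration the rod-end outflow joins the pump flow into the cap end, so the net volume the pump must supply per unit advance equals the rod cross-section area.
Rod cross-section A_rod = π/4 × (16.5 mm)² = 213.8 mm^2
v = Q_pump / A_rod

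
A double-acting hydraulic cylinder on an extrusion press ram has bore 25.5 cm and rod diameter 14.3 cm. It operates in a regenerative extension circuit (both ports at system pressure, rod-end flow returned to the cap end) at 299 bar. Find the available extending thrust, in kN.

With equal pressure on both faces, forces on the annular region cancel; the net push is pressure × rod cross-section.
Rod cross-section A_rod = π/4 × (14.3 cm)² = 160.6 cm^2
F = P × A_rod

F ≈ 480 kN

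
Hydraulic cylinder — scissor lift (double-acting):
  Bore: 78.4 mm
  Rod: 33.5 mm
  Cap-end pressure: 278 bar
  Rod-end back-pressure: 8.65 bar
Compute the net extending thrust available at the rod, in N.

Cap-side area A_cap = π/4 × (78.4 mm)² = 4827 mm^2
Rod-side annular area A_ann = π/4 × (78.4² − 33.5²) = 3946 mm^2
Net thrust = P_cap·A_cap − P_rod·A_ann = 1.342e5 N − 3413 N

F ≈ 1.31e5 N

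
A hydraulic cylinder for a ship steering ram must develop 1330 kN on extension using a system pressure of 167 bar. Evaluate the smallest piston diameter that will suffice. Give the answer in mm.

Extension force acts on the full piston face: F = P × (π/4)D².
D = √(4F / (πP)) = √(4 × 1330 kN / (π × 167 bar))

D ≈ 318 mm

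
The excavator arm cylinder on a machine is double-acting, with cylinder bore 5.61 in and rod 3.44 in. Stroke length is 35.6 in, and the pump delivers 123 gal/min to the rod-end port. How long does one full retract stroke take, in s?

Rod-side annular area A_ann = π/4 × (5.61² − 3.44²) = 15.42 in^2
Swept volume V = A × L; t = V / Q = A·L / Q

t ≈ 1.16 s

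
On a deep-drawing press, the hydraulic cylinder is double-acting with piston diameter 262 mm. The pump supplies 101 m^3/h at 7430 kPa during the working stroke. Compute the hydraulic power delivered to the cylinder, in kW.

Hydraulic power = P × Q

W ≈ 208 kW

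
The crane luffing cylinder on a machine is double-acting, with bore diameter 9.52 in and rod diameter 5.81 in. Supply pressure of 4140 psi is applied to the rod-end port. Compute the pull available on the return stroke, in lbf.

Rod-side annular area A_ann = π/4 × (9.52² − 5.81²) = 44.67 in^2
On retraction the pressure acts on the annular area (bore minus rod).
F = P × A_ann

F ≈ 1.85e5 lbf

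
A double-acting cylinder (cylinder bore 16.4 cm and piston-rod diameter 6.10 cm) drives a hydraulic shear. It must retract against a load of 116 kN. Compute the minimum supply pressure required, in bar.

Rod-side annular area A_ann = π/4 × (16.4² − 6.10²) = 182.0 cm^2
Retraction: pressure acts on the annular area.
P = F / A = 116 kN / A

P ≈ 63.7 bar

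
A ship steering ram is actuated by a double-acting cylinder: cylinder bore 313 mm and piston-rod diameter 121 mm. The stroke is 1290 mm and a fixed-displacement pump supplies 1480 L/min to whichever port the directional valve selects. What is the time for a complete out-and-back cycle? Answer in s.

Cap-side area A_cap = π/4 × (313 mm)² = 76940 mm^2
Rod-side annular area A_ann = π/4 × (313² − 121²) = 65450 mm^2
t_ext = A_cap·L/Q = 4.024 s
t_ret = A_ann·L/Q = 3.423 s
t_cycle = t_ext + t_ret

t ≈ 7.45 s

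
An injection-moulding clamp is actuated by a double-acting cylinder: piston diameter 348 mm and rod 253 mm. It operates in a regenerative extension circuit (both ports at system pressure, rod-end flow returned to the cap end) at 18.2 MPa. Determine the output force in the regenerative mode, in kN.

F ≈ 915 kN

With equal pressure on both faces, forces on the annular region cancel; the net push is pressure × rod cross-section.
Rod cross-section A_rod = π/4 × (253 mm)² = 50270 mm^2
F = P × A_rod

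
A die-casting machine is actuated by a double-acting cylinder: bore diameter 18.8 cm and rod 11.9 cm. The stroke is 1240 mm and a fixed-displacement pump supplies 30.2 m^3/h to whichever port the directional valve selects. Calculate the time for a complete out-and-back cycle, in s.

t ≈ 6.56 s

Cap-side area A_cap = π/4 × (18.8 cm)² = 277.6 cm^2
Rod-side annular area A_ann = π/4 × (18.8² − 11.9²) = 166.4 cm^2
t_ext = A_cap·L/Q = 4.103 s
t_ret = A_ann·L/Q = 2.459 s
t_cycle = t_ext + t_ret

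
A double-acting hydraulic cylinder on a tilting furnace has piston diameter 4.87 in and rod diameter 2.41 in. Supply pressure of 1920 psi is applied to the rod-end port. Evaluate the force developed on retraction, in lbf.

F ≈ 27000 lbf

Rod-side annular area A_ann = π/4 × (4.87² − 2.41²) = 14.07 in^2
On retraction the pressure acts on the annular area (bore minus rod).
F = P × A_ann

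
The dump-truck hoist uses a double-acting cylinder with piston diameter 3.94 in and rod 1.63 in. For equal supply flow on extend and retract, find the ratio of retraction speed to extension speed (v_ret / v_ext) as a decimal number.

Cap-side area A_cap = π/4 × (3.94 in)² = 12.19 in^2
Rod-side annular area A_ann = π/4 × (3.94² − 1.63²) = 10.11 in^2
For equal Q, v ∝ 1/A, so v_ret/v_ext = A_cap/A_ann.

v_ret/v_ext ≈ 1.21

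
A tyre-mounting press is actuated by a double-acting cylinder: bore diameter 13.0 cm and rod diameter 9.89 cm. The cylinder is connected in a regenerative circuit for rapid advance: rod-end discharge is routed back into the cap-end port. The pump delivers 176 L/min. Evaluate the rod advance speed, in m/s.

In regeneration the rod-end outflow joins the pump flow into the cap end, so the net volume the pump must supply per unit advance equals the rod cross-section area.
Rod cross-section A_rod = π/4 × (9.89 cm)² = 76.82 cm^2
v = Q_pump / A_rod

v ≈ 0.382 m/s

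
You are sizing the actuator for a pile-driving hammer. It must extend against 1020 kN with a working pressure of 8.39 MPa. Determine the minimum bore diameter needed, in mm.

Extension force acts on the full piston face: F = P × (π/4)D².
D = √(4F / (πP)) = √(4 × 1020 kN / (π × 8.39 MPa))

D ≈ 393 mm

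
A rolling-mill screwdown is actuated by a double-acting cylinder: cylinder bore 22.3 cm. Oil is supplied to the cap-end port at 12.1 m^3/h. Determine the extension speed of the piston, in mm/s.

Cap-side area A_cap = π/4 × (22.3 cm)² = 390.6 cm^2
v = Q / A

v ≈ 86.1 mm/s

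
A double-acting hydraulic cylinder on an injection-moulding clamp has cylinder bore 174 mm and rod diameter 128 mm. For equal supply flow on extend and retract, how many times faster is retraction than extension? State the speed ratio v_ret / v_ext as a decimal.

Cap-side area A_cap = π/4 × (174 mm)² = 23780 mm^2
Rod-side annular area A_ann = π/4 × (174² − 128²) = 10910 mm^2
For equal Q, v ∝ 1/A, so v_ret/v_ext = A_cap/A_ann.

v_ret/v_ext ≈ 2.18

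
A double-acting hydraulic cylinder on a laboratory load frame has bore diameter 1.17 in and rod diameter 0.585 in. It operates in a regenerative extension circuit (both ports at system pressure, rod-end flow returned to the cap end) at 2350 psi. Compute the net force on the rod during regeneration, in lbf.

With equal pressure on both faces, forces on the annular region cancel; the net push is pressure × rod cross-section.
Rod cross-section A_rod = π/4 × (0.585 in)² = 0.2688 in^2
F = P × A_rod

F ≈ 632 lbf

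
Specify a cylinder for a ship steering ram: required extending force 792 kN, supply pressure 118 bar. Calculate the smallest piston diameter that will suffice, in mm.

D ≈ 292 mm

Extension force acts on the full piston face: F = P × (π/4)D².
D = √(4F / (πP)) = √(4 × 792 kN / (π × 118 bar))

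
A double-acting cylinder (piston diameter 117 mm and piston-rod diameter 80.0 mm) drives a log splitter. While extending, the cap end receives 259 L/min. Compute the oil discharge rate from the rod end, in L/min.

Q_out ≈ 138 L/min

Cap-side area A_cap = π/4 × (117 mm)² = 10750 mm^2
Rod-side annular area A_ann = π/4 × (117² − 80.0²) = 5725 mm^2
Piston speed v = Q_in/A_cap; rod-end outflow Q_out = v × A_ann = Q_in × A_ann/A_cap.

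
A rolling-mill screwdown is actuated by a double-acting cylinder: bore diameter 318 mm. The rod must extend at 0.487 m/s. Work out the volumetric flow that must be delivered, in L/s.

Cap-side area A_cap = π/4 × (318 mm)² = 79420 mm^2
Q = A × v

Q ≈ 38.7 L/s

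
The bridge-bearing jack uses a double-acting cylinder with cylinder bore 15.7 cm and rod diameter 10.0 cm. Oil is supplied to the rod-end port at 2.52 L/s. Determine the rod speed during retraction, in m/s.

v ≈ 0.219 m/s

Rod-side annular area A_ann = π/4 × (15.7² − 10.0²) = 115.1 cm^2
Flow into the rod-end port fills the annular volume.
v = Q / A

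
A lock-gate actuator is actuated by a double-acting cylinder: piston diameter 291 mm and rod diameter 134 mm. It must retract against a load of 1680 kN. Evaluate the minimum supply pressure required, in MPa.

P ≈ 32.1 MPa

Rod-side annular area A_ann = π/4 × (291² − 134²) = 52410 mm^2
Retraction: pressure acts on the annular area.
P = F / A = 1680 kN / A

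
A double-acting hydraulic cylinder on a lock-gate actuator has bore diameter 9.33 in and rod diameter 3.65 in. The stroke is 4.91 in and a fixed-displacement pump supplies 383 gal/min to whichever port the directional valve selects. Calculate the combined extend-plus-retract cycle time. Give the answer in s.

Cap-side area A_cap = π/4 × (9.33 in)² = 68.37 in^2
Rod-side annular area A_ann = π/4 × (9.33² − 3.65²) = 57.90 in^2
t_ext = A_cap·L/Q = 0.2277 s
t_ret = A_ann·L/Q = 0.1928 s
t_cycle = t_ext + t_ret

t ≈ 0.420 s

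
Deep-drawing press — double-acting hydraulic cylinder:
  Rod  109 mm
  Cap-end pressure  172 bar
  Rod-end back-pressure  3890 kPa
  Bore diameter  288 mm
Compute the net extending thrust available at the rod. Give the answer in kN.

F ≈ 903 kN

Cap-side area A_cap = π/4 × (288 mm)² = 65140 mm^2
Rod-side annular area A_ann = π/4 × (288² − 109²) = 55810 mm^2
Net thrust = P_cap·A_cap − P_rod·A_ann = 1120 kN − 217.1 kN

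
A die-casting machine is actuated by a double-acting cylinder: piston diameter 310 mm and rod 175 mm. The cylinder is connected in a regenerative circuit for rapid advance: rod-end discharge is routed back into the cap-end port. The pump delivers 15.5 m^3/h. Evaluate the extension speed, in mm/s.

v ≈ 179 mm/s

In regeneration the rod-end outflow joins the pump flow into the cap end, so the net volume the pump must supply per unit advance equals the rod cross-section area.
Rod cross-section A_rod = π/4 × (175 mm)² = 24050 mm^2
v = Q_pump / A_rod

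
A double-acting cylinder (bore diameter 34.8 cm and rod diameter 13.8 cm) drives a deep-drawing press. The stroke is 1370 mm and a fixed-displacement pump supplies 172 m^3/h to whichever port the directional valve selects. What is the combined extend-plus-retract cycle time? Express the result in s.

Cap-side area A_cap = π/4 × (34.8 cm)² = 951.1 cm^2
Rod-side annular area A_ann = π/4 × (34.8² − 13.8²) = 801.6 cm^2
t_ext = A_cap·L/Q = 2.727 s
t_ret = A_ann·L/Q = 2.298 s
t_cycle = t_ext + t_ret

t ≈ 5.03 s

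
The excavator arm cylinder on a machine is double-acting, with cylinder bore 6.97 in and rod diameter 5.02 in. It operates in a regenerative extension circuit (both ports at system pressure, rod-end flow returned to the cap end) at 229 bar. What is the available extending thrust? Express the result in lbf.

F ≈ 65700 lbf

With equal pressure on both faces, forces on the annular region cancel; the net push is pressure × rod cross-section.
Rod cross-section A_rod = π/4 × (5.02 in)² = 19.79 in^2
F = P × A_rod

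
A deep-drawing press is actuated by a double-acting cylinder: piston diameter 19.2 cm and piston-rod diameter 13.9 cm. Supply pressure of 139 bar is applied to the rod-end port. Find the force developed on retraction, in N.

Rod-side annular area A_ann = π/4 × (19.2² − 13.9²) = 137.8 cm^2
On retraction the pressure acts on the annular area (bore minus rod).
F = P × A_ann

F ≈ 1.92e5 N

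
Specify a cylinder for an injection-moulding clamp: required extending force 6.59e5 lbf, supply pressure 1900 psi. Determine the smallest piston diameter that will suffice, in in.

Extension force acts on the full piston face: F = P × (π/4)D².
D = √(4F / (πP)) = √(4 × 6.59e5 lbf / (π × 1900 psi))

D ≈ 21.0 in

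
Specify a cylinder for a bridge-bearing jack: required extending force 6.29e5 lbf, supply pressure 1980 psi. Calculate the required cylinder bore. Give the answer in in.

Extension force acts on the full piston face: F = P × (π/4)D².
D = √(4F / (πP)) = √(4 × 6.29e5 lbf / (π × 1980 psi))

D ≈ 20.1 in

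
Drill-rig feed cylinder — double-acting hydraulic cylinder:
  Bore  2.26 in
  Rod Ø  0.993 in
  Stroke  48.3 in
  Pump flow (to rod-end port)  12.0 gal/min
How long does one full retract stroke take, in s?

t ≈ 3.38 s

Rod-side annular area A_ann = π/4 × (2.26² − 0.993²) = 3.237 in^2
Swept volume V = A × L; t = V / Q = A·L / Q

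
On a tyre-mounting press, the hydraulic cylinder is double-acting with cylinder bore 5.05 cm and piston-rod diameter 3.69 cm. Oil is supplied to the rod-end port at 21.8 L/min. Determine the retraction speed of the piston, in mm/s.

Rod-side annular area A_ann = π/4 × (5.05² − 3.69²) = 9.336 cm^2
Flow into the rod-end port fills the annular volume.
v = Q / A

v ≈ 389 mm/s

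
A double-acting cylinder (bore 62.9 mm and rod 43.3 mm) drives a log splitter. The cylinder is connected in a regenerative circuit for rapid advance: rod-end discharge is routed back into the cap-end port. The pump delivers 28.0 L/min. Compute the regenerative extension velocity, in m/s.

v ≈ 0.317 m/s

In regeneration the rod-end outflow joins the pump flow into the cap end, so the net volume the pump must supply per unit advance equals the rod cross-section area.
Rod cross-section A_rod = π/4 × (43.3 mm)² = 1473 mm^2
v = Q_pump / A_rod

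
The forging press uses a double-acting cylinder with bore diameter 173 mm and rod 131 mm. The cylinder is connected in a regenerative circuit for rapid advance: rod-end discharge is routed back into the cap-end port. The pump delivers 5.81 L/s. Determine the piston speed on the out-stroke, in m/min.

v ≈ 25.9 m/min

In regeneration the rod-end outflow joins the pump flow into the cap end, so the net volume the pump must supply per unit advance equals the rod cross-section area.
Rod cross-section A_rod = π/4 × (131 mm)² = 13480 mm^2
v = Q_pump / A_rod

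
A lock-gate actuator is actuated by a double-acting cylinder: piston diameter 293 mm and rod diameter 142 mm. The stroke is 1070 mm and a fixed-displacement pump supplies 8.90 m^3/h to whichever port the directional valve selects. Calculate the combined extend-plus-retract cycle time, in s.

Cap-side area A_cap = π/4 × (293 mm)² = 67430 mm^2
Rod-side annular area A_ann = π/4 × (293² − 142²) = 51590 mm^2
t_ext = A_cap·L/Q = 29.18 s
t_ret = A_ann·L/Q = 22.33 s
t_cycle = t_ext + t_ret

t ≈ 51.5 s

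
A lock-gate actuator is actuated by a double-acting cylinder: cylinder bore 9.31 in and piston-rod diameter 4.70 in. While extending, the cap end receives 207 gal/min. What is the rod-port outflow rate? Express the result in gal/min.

Q_out ≈ 154 gal/min

Cap-side area A_cap = π/4 × (9.31 in)² = 68.08 in^2
Rod-side annular area A_ann = π/4 × (9.31² − 4.70²) = 50.73 in^2
Piston speed v = Q_in/A_cap; rod-end outflow Q_out = v × A_ann = Q_in × A_ann/A_cap.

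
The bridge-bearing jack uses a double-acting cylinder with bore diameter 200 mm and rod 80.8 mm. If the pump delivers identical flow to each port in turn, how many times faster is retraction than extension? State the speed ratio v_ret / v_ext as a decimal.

v_ret/v_ext ≈ 1.20

Cap-side area A_cap = π/4 × (200 mm)² = 31420 mm^2
Rod-side annular area A_ann = π/4 × (200² − 80.8²) = 26290 mm^2
For equal Q, v ∝ 1/A, so v_ret/v_ext = A_cap/A_ann.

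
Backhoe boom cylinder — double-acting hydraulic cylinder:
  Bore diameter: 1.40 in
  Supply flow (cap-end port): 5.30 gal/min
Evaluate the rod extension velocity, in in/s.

Cap-side area A_cap = π/4 × (1.40 in)² = 1.539 in^2
v = Q / A

v ≈ 13.3 in/s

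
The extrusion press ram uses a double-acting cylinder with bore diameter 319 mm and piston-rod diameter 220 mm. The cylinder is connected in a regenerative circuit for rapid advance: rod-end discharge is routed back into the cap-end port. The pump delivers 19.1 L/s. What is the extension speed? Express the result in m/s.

In regeneration the rod-end outflow joins the pump flow into the cap end, so the net volume the pump must supply per unit advance equals the rod cross-section area.
Rod cross-section A_rod = π/4 × (220 mm)² = 38010 mm^2
v = Q_pump / A_rod

v ≈ 0.502 m/s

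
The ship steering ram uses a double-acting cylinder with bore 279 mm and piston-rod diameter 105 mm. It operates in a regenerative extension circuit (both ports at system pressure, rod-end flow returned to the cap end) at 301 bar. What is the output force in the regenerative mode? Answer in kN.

With equal pressure on both faces, forces on the annular region cancel; the net push is pressure × rod cross-section.
Rod cross-section A_rod = π/4 × (105 mm)² = 8659 mm^2
F = P × A_rod

F ≈ 261 kN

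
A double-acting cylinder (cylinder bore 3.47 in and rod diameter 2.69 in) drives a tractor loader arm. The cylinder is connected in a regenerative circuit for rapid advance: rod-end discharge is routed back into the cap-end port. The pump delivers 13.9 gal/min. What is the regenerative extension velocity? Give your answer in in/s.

In regeneration the rod-end outflow joins the pump flow into the cap end, so the net volume the pump must supply per unit advance equals the rod cross-section area.
Rod cross-section A_rod = π/4 × (2.69 in)² = 5.683 in^2
v = Q_pump / A_rod

v ≈ 9.42 in/s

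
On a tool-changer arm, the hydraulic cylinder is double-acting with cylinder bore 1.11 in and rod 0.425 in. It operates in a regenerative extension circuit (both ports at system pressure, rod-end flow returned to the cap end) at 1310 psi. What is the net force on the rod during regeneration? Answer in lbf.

F ≈ 186 lbf

With equal pressure on both faces, forces on the annular region cancel; the net push is pressure × rod cross-section.
Rod cross-section A_rod = π/4 × (0.425 in)² = 0.1419 in^2
F = P × A_rod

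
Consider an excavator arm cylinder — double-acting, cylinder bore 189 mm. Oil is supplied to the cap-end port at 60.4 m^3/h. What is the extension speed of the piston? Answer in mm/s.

v ≈ 598 mm/s

Cap-side area A_cap = π/4 × (189 mm)² = 28060 mm^2
v = Q / A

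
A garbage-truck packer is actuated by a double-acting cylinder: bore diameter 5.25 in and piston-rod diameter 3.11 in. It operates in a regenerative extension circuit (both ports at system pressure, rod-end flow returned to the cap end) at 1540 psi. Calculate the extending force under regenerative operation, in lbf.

With equal pressure on both faces, forces on the annular region cancel; the net push is pressure × rod cross-section.
Rod cross-section A_rod = π/4 × (3.11 in)² = 7.596 in^2
F = P × A_rod

F ≈ 11700 lbf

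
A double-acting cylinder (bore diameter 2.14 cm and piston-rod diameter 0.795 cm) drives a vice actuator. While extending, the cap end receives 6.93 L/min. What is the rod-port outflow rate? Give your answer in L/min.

Cap-side area A_cap = π/4 × (2.14 cm)² = 3.597 cm^2
Rod-side annular area A_ann = π/4 × (2.14² − 0.795²) = 3.100 cm^2
Piston speed v = Q_in/A_cap; rod-end outflow Q_out = v × A_ann = Q_in × A_ann/A_cap.

Q_out ≈ 5.97 L/min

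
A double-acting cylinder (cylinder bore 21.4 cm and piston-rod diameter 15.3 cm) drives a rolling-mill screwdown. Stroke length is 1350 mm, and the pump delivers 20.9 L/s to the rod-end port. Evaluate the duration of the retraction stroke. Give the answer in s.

Rod-side annular area A_ann = π/4 × (21.4² − 15.3²) = 175.8 cm^2
Swept volume V = A × L; t = V / Q = A·L / Q

t ≈ 1.14 s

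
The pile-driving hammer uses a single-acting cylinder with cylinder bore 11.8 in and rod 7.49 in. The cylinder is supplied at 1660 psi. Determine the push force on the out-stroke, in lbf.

Cap-side area A_cap = π/4 × (11.8 in)² = 109.4 in^2
F = P × A_cap = 1660 psi × A_cap

F ≈ 1.82e5 lbf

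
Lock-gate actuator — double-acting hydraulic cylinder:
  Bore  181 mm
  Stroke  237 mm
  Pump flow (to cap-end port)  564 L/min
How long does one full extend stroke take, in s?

Cap-side area A_cap = π/4 × (181 mm)² = 25730 mm^2
Swept volume V = A × L; t = V / Q = A·L / Q

t ≈ 0.649 s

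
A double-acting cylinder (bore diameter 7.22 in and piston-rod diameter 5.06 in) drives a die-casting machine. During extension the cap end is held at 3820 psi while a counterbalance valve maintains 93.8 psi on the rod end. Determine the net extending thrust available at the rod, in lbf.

F ≈ 1.54e5 lbf

Cap-side area A_cap = π/4 × (7.22 in)² = 40.94 in^2
Rod-side annular area A_ann = π/4 × (7.22² − 5.06²) = 20.83 in^2
Net thrust = P_cap·A_cap − P_rod·A_ann = 1.564e5 lbf − 1954 lbf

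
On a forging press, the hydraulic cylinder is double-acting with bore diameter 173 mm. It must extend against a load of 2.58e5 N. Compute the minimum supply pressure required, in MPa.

Cap-side area A_cap = π/4 × (173 mm)² = 23510 mm^2
P = F / A = 2.58e5 N / A

P ≈ 11.0 MPa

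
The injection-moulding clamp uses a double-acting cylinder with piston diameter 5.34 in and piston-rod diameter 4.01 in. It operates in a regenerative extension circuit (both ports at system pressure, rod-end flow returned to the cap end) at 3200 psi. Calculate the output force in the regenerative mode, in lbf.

F ≈ 40400 lbf

With equal pressure on both faces, forces on the annular region cancel; the net push is pressure × rod cross-section.
Rod cross-section A_rod = π/4 × (4.01 in)² = 12.63 in^2
F = P × A_rod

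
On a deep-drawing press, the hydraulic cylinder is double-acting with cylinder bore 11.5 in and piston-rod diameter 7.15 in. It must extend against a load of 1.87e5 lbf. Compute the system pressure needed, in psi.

P ≈ 1800 psi

Cap-side area A_cap = π/4 × (11.5 in)² = 103.9 in^2
P = F / A = 1.87e5 lbf / A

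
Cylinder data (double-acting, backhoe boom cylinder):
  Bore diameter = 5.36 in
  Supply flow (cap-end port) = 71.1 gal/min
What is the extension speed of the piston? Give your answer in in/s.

Cap-side area A_cap = π/4 × (5.36 in)² = 22.56 in^2
v = Q / A

v ≈ 12.1 in/s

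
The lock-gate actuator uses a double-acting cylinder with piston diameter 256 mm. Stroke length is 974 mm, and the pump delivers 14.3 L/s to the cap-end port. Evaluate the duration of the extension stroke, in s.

t ≈ 3.51 s

Cap-side area A_cap = π/4 × (256 mm)² = 51470 mm^2
Swept volume V = A × L; t = V / Q = A·L / Q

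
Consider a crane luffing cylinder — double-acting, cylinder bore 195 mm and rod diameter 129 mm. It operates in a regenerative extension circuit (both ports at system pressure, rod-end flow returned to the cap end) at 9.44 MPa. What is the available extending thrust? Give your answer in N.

With equal pressure on both faces, forces on the annular region cancel; the net push is pressure × rod cross-section.
Rod cross-section A_rod = π/4 × (129 mm)² = 13070 mm^2
F = P × A_rod

F ≈ 1.23e5 N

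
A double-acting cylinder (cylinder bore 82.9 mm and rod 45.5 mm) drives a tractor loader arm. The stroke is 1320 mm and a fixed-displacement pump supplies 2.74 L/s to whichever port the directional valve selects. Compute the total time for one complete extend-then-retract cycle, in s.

Cap-side area A_cap = π/4 × (82.9 mm)² = 5398 mm^2
Rod-side annular area A_ann = π/4 × (82.9² − 45.5²) = 3772 mm^2
t_ext = A_cap·L/Q = 2.600 s
t_ret = A_ann·L/Q = 1.817 s
t_cycle = t_ext + t_ret

t ≈ 4.42 s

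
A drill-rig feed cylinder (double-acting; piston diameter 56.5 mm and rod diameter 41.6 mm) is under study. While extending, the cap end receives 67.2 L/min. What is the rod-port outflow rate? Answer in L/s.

Cap-side area A_cap = π/4 × (56.5 mm)² = 2507 mm^2
Rod-side annular area A_ann = π/4 × (56.5² − 41.6²) = 1148 mm^2
Piston speed v = Q_in/A_cap; rod-end outflow Q_out = v × A_ann = Q_in × A_ann/A_cap.

Q_out ≈ 0.513 L/s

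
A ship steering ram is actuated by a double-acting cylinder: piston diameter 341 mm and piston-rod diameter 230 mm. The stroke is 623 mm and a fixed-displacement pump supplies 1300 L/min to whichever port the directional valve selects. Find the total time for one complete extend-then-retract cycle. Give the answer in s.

Cap-side area A_cap = π/4 × (341 mm)² = 91330 mm^2
Rod-side annular area A_ann = π/4 × (341² − 230²) = 49780 mm^2
t_ext = A_cap·L/Q = 2.626 s
t_ret = A_ann·L/Q = 1.431 s
t_cycle = t_ext + t_ret

t ≈ 4.06 s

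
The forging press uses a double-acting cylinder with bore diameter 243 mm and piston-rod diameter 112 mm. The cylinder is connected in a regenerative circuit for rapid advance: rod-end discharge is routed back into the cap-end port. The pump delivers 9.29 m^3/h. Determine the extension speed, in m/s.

v ≈ 0.262 m/s

In regeneration the rod-end outflow joins the pump flow into the cap end, so the net volume the pump must supply per unit advance equals the rod cross-section area.
Rod cross-section A_rod = π/4 × (112 mm)² = 9852 mm^2
v = Q_pump / A_rod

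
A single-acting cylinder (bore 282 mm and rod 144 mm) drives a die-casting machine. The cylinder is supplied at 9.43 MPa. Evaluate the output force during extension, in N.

F ≈ 5.89e5 N

Cap-side area A_cap = π/4 × (282 mm)² = 62460 mm^2
F = P × A_cap = 9.43 MPa × A_cap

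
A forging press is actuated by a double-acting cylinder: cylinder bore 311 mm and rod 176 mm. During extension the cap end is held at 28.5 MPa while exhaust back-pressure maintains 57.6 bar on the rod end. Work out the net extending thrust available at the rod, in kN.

F ≈ 1870 kN

Cap-side area A_cap = π/4 × (311 mm)² = 75960 mm^2
Rod-side annular area A_ann = π/4 × (311² − 176²) = 51640 mm^2
Net thrust = P_cap·A_cap − P_rod·A_ann = 2165 kN − 297.4 kN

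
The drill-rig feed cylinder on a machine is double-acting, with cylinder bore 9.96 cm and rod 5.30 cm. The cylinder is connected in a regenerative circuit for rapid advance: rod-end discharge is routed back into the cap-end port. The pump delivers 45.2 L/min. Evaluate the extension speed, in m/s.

v ≈ 0.341 m/s

In regeneration the rod-end outflow joins the pump flow into the cap end, so the net volume the pump must supply per unit advance equals the rod cross-section area.
Rod cross-section A_rod = π/4 × (5.30 cm)² = 22.06 cm^2
v = Q_pump / A_rod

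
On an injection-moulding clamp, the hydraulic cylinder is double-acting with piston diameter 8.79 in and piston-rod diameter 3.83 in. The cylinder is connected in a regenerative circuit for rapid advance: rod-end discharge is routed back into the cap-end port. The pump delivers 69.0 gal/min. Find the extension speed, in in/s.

In regeneration the rod-end outflow joins the pump flow into the cap end, so the net volume the pump must supply per unit advance equals the rod cross-section area.
Rod cross-section A_rod = π/4 × (3.83 in)² = 11.52 in^2
v = Q_pump / A_rod

v ≈ 23.1 in/s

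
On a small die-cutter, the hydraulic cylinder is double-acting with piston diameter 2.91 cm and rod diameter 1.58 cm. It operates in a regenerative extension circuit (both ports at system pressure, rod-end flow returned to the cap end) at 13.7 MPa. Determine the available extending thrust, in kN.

F ≈ 2.69 kN

With equal pressure on both faces, forces on the annular region cancel; the net push is pressure × rod cross-section.
Rod cross-section A_rod = π/4 × (1.58 cm)² = 1.961 cm^2
F = P × A_rod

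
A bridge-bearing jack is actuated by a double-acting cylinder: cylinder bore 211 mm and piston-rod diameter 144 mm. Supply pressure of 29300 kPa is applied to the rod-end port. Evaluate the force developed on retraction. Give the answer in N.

Rod-side annular area A_ann = π/4 × (211² − 144²) = 18680 mm^2
On retraction the pressure acts on the annular area (bore minus rod).
F = P × A_ann

F ≈ 5.47e5 N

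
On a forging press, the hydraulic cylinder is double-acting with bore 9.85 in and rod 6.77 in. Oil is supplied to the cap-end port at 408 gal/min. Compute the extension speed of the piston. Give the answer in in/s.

v ≈ 20.6 in/s

Cap-side area A_cap = π/4 × (9.85 in)² = 76.20 in^2
v = Q / A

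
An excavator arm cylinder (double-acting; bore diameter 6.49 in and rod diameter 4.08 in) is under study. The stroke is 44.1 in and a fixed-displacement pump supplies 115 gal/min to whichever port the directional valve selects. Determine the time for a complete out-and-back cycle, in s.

Cap-side area A_cap = π/4 × (6.49 in)² = 33.08 in^2
Rod-side annular area A_ann = π/4 × (6.49² − 4.08²) = 20.01 in^2
t_ext = A_cap·L/Q = 3.295 s
t_ret = A_ann·L/Q = 1.993 s
t_cycle = t_ext + t_ret

t ≈ 5.29 s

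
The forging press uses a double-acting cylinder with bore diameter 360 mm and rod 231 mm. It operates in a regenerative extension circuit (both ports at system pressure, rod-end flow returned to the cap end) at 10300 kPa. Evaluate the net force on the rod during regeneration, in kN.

With equal pressure on both faces, forces on the annular region cancel; the net push is pressure × rod cross-section.
Rod cross-section A_rod = π/4 × (231 mm)² = 41910 mm^2
F = P × A_rod

F ≈ 432 kN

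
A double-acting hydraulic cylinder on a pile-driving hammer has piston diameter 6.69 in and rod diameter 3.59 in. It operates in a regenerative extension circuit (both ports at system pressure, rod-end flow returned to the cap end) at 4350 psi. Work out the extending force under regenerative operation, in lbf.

F ≈ 44000 lbf

With equal pressure on both faces, forces on the annular region cancel; the net push is pressure × rod cross-section.
Rod cross-section A_rod = π/4 × (3.59 in)² = 10.12 in^2
F = P × A_rod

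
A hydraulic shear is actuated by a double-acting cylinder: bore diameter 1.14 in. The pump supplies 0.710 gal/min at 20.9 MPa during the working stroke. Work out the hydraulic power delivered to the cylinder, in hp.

Hydraulic power = P × Q

W ≈ 1.26 hp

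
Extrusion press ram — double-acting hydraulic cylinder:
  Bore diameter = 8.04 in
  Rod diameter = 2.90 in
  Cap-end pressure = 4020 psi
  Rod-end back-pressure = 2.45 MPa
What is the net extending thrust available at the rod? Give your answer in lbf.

Cap-side area A_cap = π/4 × (8.04 in)² = 50.77 in^2
Rod-side annular area A_ann = π/4 × (8.04² − 2.90²) = 44.16 in^2
Net thrust = P_cap·A_cap − P_rod·A_ann = 2.041e5 lbf − 15690 lbf

F ≈ 1.88e5 lbf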